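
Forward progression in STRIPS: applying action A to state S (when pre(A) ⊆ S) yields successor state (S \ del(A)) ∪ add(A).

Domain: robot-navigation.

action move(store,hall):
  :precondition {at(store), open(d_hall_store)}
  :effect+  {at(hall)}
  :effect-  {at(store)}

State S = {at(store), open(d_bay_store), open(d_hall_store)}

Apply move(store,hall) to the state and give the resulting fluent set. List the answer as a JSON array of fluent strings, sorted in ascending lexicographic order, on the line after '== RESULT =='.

Progress:
  pre ⊆ S: {at(store), open(d_hall_store)} ⊆ S  — applicable
  S \ del = {open(d_bay_store), open(d_hall_store)}
  ∪ add   = {at(hall), open(d_bay_store), open(d_hall_store)}

== RESULT ==
["at(hall)", "open(d_bay_store)", "open(d_hall_store)"]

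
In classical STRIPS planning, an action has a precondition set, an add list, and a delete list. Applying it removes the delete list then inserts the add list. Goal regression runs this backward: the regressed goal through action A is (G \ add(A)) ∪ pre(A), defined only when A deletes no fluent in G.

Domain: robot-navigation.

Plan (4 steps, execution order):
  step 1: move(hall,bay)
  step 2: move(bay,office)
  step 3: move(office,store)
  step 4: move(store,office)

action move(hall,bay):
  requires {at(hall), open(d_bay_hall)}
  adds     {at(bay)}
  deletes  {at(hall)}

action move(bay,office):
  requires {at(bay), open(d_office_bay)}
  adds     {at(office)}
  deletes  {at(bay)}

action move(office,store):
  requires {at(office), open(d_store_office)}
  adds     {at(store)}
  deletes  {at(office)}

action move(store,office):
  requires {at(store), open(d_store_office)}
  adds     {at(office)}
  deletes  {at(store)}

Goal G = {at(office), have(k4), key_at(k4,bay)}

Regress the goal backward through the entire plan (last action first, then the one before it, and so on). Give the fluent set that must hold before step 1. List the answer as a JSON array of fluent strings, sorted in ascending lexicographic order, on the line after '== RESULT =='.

Regress step by step:
  through step 4 (move(store,office)): drop {at(office)}, keep {have(k4), key_at(k4,bay)}, require {at(store), open(d_store_office)}
    → {at(store), have(k4), key_at(k4,bay), open(d_store_office)}
  through step 3 (move(office,store)): drop {at(store)}, keep {have(k4), key_at(k4,bay), open(d_store_office)}, require {at(office), open(d_store_office)}
    → {at(office), have(k4), key_at(k4,bay), open(d_store_office)}
  through step 2 (move(bay,office)): drop {at(office)}, keep {have(k4), key_at(k4,bay), open(d_store_office)}, require {at(bay), open(d_office_bay)}
    → {at(bay), have(k4), key_at(k4,bay), open(d_office_bay), open(d_store_office)}
  through step 1 (move(hall,bay)): drop {at(bay)}, keep {have(k4), key_at(k4,bay), open(d_office_bay), open(d_store_office)}, require {at(hall), open(d_bay_hall)}
    → {at(hall), have(k4), key_at(k4,bay), open(d_bay_hall), open(d_office_bay), open(d_store_office)}

== RESULT ==
["at(hall)", "have(k4)", "key_at(k4,bay)", "open(d_bay_hall)", "open(d_office_bay)", "open(d_store_office)"]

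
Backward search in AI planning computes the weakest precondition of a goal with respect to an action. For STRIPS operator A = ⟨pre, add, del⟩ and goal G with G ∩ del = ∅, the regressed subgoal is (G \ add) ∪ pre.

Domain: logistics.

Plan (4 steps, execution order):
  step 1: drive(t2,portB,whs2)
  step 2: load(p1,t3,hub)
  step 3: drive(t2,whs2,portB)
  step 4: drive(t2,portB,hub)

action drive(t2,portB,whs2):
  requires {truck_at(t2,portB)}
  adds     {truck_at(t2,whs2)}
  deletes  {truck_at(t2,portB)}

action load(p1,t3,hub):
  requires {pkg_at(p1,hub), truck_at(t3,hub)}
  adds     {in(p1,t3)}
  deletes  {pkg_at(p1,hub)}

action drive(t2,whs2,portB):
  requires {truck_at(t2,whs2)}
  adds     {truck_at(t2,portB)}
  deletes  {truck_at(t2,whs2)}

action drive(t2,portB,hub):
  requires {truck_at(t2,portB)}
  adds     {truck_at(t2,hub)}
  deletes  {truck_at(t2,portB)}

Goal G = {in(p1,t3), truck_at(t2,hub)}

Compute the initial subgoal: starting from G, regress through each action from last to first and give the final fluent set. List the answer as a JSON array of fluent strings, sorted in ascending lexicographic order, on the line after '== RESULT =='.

Work backward from the goal:
  through step 4 (drive(t2,portB,hub)): drop {truck_at(t2,hub)}, keep {in(p1,t3)}, require {truck_at(t2,portB)}
    → {in(p1,t3), truck_at(t2,portB)}
  through step 3 (drive(t2,whs2,portB)): drop {truck_at(t2,portB)}, keep {in(p1,t3)}, require {truck_at(t2,whs2)}
    → {in(p1,t3), truck_at(t2,whs2)}
  through step 2 (load(p1,t3,hub)): drop {in(p1,t3)}, keep {truck_at(t2,whs2)}, require {pkg_at(p1,hub), truck_at(t3,hub)}
    → {pkg_at(p1,hub), truck_at(t2,whs2), truck_at(t3,hub)}
  through step 1 (drive(t2,portB,whs2)): drop {truck_at(t2,whs2)}, keep {pkg_at(p1,hub), truck_at(t3,hub)}, require {truck_at(t2,portB)}
    → {pkg_at(p1,hub), truck_at(t2,portB), truck_at(t3,hub)}

== RESULT ==
["pkg_at(p1,hub)", "truck_at(t2,portB)", "truck_at(t3,hub)"]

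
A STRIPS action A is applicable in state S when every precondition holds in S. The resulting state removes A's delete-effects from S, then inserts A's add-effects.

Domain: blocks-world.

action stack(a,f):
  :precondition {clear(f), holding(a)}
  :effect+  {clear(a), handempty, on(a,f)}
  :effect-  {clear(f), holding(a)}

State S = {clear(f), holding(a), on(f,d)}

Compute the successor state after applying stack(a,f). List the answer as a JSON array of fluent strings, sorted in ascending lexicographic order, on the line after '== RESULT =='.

Compute (S \ del) ∪ add:
  pre ⊆ S: {clear(f), holding(a)} ⊆ S  — applicable
  S \ del = {on(f,d)}
  ∪ add   = {clear(a), handempty, on(a,f), on(f,d)}

== RESULT ==
["clear(a)", "handempty", "on(a,f)", "on(f,d)"]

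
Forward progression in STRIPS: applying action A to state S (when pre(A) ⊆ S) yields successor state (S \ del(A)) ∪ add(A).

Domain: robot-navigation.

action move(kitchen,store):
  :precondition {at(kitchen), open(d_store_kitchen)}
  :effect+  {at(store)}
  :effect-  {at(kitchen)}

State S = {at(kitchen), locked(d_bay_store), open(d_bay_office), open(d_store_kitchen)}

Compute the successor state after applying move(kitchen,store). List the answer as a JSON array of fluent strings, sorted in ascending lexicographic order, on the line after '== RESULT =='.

Compute (S \ del) ∪ add:
  pre ⊆ S: {at(kitchen), open(d_store_kitchen)} ⊆ S  — applicable
  S \ del = {locked(d_bay_store), open(d_bay_office), open(d_store_kitchen)}
  ∪ add   = {at(store), locked(d_bay_store), open(d_bay_office), open(d_store_kitchen)}

== RESULT ==
["at(store)", "locked(d_bay_store)", "open(d_bay_office)", "open(d_store_kitchen)"]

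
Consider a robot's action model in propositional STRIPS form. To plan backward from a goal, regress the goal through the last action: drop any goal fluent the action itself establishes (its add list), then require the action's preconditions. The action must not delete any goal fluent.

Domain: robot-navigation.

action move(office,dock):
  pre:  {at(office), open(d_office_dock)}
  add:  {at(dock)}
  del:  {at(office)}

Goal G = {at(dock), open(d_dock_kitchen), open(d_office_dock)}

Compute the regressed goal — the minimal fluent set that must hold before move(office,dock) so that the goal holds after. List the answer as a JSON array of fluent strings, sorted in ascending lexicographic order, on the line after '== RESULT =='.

Regress:
  G ∩ del = {}  (empty — regression defined)
  G \ add = {at(dock), open(d_dock_kitchen), open(d_office_dock)} \ {at(dock)} = {open(d_dock_kitchen), open(d_office_dock)}
  ∪ pre   = {open(d_dock_kitchen), open(d_office_dock)} ∪ {at(office), open(d_office_dock)}
          = {at(office), open(d_dock_kitchen), open(d_office_dock)}

== RESULT ==
["at(office)", "open(d_dock_kitchen)", "open(d_office_dock)"]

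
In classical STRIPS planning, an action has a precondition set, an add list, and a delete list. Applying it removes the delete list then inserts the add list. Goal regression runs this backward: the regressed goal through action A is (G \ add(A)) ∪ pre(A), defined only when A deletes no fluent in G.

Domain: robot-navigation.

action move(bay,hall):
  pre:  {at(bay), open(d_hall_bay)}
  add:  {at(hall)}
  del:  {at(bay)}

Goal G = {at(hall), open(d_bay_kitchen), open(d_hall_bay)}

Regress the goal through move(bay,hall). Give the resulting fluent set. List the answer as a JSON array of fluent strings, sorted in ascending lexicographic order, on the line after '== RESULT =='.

Regress:
  G ∩ del = {}  (empty — regression defined)
  G \ add = {at(hall), open(d_bay_kitchen), open(d_hall_bay)} \ {at(hall)} = {open(d_bay_kitchen), open(d_hall_bay)}
  ∪ pre   = {open(d_bay_kitchen), open(d_hall_bay)} ∪ {at(bay), open(d_hall_bay)}
          = {at(bay), open(d_bay_kitchen), open(d_hall_bay)}

== RESULT ==
["at(bay)", "open(d_bay_kitchen)", "open(d_hall_bay)"]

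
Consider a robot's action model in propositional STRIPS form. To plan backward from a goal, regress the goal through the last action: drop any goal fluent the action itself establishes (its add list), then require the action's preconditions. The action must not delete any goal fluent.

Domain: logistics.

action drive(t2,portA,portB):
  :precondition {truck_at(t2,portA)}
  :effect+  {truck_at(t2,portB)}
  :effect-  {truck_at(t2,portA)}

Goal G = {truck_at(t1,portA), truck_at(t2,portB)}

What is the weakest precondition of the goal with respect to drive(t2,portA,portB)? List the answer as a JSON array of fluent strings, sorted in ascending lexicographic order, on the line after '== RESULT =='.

Regress:
  G ∩ del = {}  (empty — regression defined)
  G \ add = {truck_at(t1,portA), truck_at(t2,portB)} \ {truck_at(t2,portB)} = {truck_at(t1,portA)}
  ∪ pre   = {truck_at(t1,portA)} ∪ {truck_at(t2,portA)}
          = {truck_at(t1,portA), truck_at(t2,portA)}

== RESULT ==
["truck_at(t1,portA)", "truck_at(t2,portA)"]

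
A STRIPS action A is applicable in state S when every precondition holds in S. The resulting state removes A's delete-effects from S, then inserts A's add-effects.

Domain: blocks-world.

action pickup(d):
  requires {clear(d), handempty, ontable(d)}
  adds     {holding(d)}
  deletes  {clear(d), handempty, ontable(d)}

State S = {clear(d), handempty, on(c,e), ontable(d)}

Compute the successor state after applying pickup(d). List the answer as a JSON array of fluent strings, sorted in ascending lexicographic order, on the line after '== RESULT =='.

Progress:
  pre ⊆ S: {clear(d), handempty, ontable(d)} ⊆ S  — applicable
  S \ del = {on(c,e)}
  ∪ add   = {holding(d), on(c,e)}

== RESULT ==
["holding(d)", "on(c,e)"]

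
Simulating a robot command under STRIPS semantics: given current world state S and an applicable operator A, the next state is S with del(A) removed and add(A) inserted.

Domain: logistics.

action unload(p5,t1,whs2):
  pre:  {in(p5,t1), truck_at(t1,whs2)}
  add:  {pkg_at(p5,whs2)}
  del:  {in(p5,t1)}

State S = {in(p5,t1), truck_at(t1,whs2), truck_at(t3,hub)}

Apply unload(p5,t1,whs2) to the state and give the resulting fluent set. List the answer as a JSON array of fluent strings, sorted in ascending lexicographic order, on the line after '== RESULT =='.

Compute (S \ del) ∪ add:
  pre ⊆ S: {in(p5,t1), truck_at(t1,whs2)} ⊆ S  — applicable
  S \ del = {truck_at(t1,whs2), truck_at(t3,hub)}
  ∪ add   = {pkg_at(p5,whs2), truck_at(t1,whs2), truck_at(t3,hub)}

== RESULT ==
["pkg_at(p5,whs2)", "truck_at(t1,whs2)", "truck_at(t3,hub)"]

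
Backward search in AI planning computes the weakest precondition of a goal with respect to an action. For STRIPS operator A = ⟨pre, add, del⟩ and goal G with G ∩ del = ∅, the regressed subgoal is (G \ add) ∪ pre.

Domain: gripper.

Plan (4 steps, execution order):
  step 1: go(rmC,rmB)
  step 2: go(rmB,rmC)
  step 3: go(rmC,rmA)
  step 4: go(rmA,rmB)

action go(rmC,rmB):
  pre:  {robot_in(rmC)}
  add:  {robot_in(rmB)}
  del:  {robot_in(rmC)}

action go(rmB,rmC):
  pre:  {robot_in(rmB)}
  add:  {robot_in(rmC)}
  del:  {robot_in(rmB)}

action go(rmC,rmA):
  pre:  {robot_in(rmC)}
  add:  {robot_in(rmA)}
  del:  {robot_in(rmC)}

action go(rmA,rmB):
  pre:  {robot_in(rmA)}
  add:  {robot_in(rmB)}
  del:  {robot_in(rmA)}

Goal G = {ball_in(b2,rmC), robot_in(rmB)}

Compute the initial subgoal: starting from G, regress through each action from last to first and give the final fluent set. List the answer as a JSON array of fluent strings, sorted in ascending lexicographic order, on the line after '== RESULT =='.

Regress step by step:
  through step 4 (go(rmA,rmB)): drop {robot_in(rmB)}, keep {ball_in(b2,rmC)}, require {robot_in(rmA)}
    → {ball_in(b2,rmC), robot_in(rmA)}
  through step 3 (go(rmC,rmA)): drop {robot_in(rmA)}, keep {ball_in(b2,rmC)}, require {robot_in(rmC)}
    → {ball_in(b2,rmC), robot_in(rmC)}
  through step 2 (go(rmB,rmC)): drop {robot_in(rmC)}, keep {ball_in(b2,rmC)}, require {robot_in(rmB)}
    → {ball_in(b2,rmC), robot_in(rmB)}
  through step 1 (go(rmC,rmB)): drop {robot_in(rmB)}, keep {ball_in(b2,rmC)}, require {robot_in(rmC)}
    → {ball_in(b2,rmC), robot_in(rmC)}

== RESULT ==
["ball_in(b2,rmC)", "robot_in(rmC)"]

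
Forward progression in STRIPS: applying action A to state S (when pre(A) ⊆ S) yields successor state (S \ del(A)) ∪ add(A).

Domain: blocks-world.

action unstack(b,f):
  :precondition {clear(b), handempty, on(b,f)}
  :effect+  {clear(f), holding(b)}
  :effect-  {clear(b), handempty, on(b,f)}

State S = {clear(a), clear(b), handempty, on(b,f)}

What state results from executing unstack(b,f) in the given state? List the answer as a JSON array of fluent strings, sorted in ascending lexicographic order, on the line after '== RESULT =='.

Progress:
  pre ⊆ S: {clear(b), handempty, on(b,f)} ⊆ S  — applicable
  S \ del = {clear(a)}
  ∪ add   = {clear(a), clear(f), holding(b)}

== RESULT ==
["clear(a)", "clear(f)", "holding(b)"]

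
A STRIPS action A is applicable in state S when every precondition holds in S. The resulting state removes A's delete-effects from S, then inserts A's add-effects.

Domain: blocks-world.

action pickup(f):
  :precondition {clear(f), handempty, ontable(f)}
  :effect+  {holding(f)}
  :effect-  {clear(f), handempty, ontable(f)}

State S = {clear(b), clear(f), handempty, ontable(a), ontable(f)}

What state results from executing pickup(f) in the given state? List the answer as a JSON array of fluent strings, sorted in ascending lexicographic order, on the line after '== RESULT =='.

Compute (S \ del) ∪ add:
  pre ⊆ S: {clear(f), handempty, ontable(f)} ⊆ S  — applicable
  S \ del = {clear(b), ontable(a)}
  ∪ add   = {clear(b), holding(f), ontable(a)}

== RESULT ==
["clear(b)", "holding(f)", "ontable(a)"]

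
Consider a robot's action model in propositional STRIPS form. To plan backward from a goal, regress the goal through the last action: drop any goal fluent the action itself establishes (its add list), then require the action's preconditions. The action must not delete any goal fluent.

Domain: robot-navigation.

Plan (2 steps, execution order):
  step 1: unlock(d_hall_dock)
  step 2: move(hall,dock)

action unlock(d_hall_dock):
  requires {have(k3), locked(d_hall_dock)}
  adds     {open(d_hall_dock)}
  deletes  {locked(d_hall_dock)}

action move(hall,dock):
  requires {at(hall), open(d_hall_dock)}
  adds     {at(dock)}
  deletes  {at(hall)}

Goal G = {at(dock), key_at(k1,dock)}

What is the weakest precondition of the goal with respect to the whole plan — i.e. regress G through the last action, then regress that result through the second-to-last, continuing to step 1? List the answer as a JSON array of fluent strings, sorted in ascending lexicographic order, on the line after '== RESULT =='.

Work backward from the goal:
  through step 2 (move(hall,dock)): drop {at(dock)}, keep {key_at(k1,dock)}, require {at(hall), open(d_hall_dock)}
    → {at(hall), key_at(k1,dock), open(d_hall_dock)}
  through step 1 (unlock(d_hall_dock)): drop {open(d_hall_dock)}, keep {at(hall), key_at(k1,dock)}, require {have(k3), locked(d_hall_dock)}
    → {at(hall), have(k3), key_at(k1,dock), locked(d_hall_dock)}

== RESULT ==
["at(hall)", "have(k3)", "key_at(k1,dock)", "locked(d_hall_dock)"]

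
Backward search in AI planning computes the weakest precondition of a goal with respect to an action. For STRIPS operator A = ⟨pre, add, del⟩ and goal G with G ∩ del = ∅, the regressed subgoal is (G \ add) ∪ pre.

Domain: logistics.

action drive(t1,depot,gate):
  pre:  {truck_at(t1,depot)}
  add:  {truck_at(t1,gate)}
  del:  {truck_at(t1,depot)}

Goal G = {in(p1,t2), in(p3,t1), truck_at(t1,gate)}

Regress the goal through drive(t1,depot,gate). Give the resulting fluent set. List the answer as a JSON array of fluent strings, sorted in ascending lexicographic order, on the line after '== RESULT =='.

Compute (G \ add) ∪ pre:
  G ∩ del = {}  (empty — regression defined)
  G \ add = {in(p1,t2), in(p3,t1), truck_at(t1,gate)} \ {truck_at(t1,gate)} = {in(p1,t2), in(p3,t1)}
  ∪ pre   = {in(p1,t2), in(p3,t1)} ∪ {truck_at(t1,depot)}
          = {in(p1,t2), in(p3,t1), truck_at(t1,depot)}

== RESULT ==
["in(p1,t2)", "in(p3,t1)", "truck_at(t1,depot)"]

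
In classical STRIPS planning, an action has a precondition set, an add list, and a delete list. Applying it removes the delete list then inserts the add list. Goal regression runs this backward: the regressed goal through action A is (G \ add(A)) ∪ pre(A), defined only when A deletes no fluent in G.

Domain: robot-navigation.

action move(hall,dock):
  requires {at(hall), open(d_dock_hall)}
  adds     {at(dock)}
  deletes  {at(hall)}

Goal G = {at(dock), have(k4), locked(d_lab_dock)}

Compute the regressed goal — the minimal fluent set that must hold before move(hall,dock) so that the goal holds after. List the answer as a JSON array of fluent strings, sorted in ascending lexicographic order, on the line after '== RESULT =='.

Regress:
  G ∩ del = {}  (empty — regression defined)
  G \ add = {at(dock), have(k4), locked(d_lab_dock)} \ {at(dock)} = {have(k4), locked(d_lab_dock)}
  ∪ pre   = {have(k4), locked(d_lab_dock)} ∪ {at(hall), open(d_dock_hall)}
          = {at(hall), have(k4), locked(d_lab_dock), open(d_dock_hall)}

== RESULT ==
["at(hall)", "have(k4)", "locked(d_lab_dock)", "open(d_dock_hall)"]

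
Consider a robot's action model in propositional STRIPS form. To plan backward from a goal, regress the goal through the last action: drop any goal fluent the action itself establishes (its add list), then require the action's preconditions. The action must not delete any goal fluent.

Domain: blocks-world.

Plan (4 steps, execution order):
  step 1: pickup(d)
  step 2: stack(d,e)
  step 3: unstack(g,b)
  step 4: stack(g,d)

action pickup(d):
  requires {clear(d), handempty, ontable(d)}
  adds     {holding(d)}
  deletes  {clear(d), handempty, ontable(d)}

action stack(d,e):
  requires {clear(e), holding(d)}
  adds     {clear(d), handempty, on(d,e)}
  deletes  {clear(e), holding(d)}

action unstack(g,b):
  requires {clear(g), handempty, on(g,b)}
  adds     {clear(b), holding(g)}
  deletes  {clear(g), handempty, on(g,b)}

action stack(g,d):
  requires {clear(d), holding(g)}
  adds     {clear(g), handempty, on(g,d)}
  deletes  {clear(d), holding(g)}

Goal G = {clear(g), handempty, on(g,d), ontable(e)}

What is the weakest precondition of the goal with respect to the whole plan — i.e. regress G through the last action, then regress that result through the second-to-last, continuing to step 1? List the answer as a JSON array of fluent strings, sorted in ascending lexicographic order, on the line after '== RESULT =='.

Regress step by step:
  through step 4 (stack(g,d)): drop {clear(g), handempty, on(g,d)}, keep {ontable(e)}, require {clear(d), holding(g)}
    → {clear(d), holding(g), ontable(e)}
  through step 3 (unstack(g,b)): drop {holding(g)}, keep {clear(d), ontable(e)}, require {clear(g), handempty, on(g,b)}
    → {clear(d), clear(g), handempty, on(g,b), ontable(e)}
  through step 2 (stack(d,e)): drop {clear(d), handempty}, keep {clear(g), on(g,b), ontable(e)}, require {clear(e), holding(d)}
    → {clear(e), clear(g), holding(d), on(g,b), ontable(e)}
  through step 1 (pickup(d)): drop {holding(d)}, keep {clear(e), clear(g), on(g,b), ontable(e)}, require {clear(d), handempty, ontable(d)}
    → {clear(d), clear(e), clear(g), handempty, on(g,b), ontable(d), ontable(e)}

== RESULT ==
["clear(d)", "clear(e)", "clear(g)", "handempty", "on(g,b)", "ontable(d)", "ontable(e)"]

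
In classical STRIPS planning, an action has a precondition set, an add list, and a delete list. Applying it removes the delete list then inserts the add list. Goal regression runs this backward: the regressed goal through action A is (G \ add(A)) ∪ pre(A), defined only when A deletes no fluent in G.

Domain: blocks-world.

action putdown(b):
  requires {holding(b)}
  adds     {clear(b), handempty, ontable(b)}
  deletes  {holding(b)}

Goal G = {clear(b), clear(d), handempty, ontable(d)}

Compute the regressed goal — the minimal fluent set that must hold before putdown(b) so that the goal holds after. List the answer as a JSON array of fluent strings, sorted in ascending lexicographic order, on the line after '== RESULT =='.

Compute (G \ add) ∪ pre:
  G ∩ del = {}  (empty — regression defined)
  G \ add = {clear(b), clear(d), handempty, ontable(d)} \ {clear(b), handempty, ontable(b)} = {clear(d), ontable(d)}
  ∪ pre   = {clear(d), ontable(d)} ∪ {holding(b)}
          = {clear(d), holding(b), ontable(d)}

== RESULT ==
["clear(d)", "holding(b)", "ontable(d)"]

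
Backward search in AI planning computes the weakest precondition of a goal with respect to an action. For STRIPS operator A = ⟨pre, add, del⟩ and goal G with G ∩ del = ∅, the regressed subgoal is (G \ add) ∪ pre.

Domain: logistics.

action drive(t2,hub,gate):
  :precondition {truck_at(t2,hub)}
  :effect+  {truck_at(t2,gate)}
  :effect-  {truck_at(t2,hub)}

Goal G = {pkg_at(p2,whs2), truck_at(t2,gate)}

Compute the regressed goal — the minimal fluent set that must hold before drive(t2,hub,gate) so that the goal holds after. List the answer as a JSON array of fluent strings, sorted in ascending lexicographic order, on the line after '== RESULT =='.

Compute (G \ add) ∪ pre:
  G ∩ del = {}  (empty — regression defined)
  G \ add = {pkg_at(p2,whs2), truck_at(t2,gate)} \ {truck_at(t2,gate)} = {pkg_at(p2,whs2)}
  ∪ pre   = {pkg_at(p2,whs2)} ∪ {truck_at(t2,hub)}
          = {pkg_at(p2,whs2), truck_at(t2,hub)}

== RESULT ==
["pkg_at(p2,whs2)", "truck_at(t2,hub)"]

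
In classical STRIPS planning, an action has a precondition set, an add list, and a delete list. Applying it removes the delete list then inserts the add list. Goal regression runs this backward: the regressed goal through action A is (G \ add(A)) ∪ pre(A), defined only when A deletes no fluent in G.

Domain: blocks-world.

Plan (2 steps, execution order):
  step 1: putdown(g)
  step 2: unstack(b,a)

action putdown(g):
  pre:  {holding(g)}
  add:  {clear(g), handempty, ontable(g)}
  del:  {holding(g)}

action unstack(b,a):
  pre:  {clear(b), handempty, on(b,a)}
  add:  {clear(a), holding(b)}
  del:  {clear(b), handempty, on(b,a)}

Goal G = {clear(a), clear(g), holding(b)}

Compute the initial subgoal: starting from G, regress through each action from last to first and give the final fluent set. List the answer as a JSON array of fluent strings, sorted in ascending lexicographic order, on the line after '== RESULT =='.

Work backward from the goal:
  through step 2 (unstack(b,a)): drop {clear(a), holding(b)}, keep {clear(g)}, require {clear(b), handempty, on(b,a)}
    → {clear(b), clear(g), handempty, on(b,a)}
  through step 1 (putdown(g)): drop {clear(g), handempty}, keep {clear(b), on(b,a)}, require {holding(g)}
    → {clear(b), holding(g), on(b,a)}

== RESULT ==
["clear(b)", "holding(g)", "on(b,a)"]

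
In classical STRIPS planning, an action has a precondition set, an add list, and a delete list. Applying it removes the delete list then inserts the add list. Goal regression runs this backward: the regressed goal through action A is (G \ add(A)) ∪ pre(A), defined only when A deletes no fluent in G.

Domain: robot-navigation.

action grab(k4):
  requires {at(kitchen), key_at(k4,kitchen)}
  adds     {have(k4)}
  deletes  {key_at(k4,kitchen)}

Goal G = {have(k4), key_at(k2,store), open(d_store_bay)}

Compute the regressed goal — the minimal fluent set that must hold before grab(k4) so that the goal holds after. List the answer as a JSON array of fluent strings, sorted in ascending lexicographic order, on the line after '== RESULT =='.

Compute (G \ add) ∪ pre:
  G ∩ del = {}  (empty — regression defined)
  G \ add = {have(k4), key_at(k2,store), open(d_store_bay)} \ {have(k4)} = {key_at(k2,store), open(d_store_bay)}
  ∪ pre   = {key_at(k2,store), open(d_store_bay)} ∪ {at(kitchen), key_at(k4,kitchen)}
          = {at(kitchen), key_at(k2,store), key_at(k4,kitchen), open(d_store_bay)}

== RESULT ==
["at(kitchen)", "key_at(k2,store)", "key_at(k4,kitchen)", "open(d_store_bay)"]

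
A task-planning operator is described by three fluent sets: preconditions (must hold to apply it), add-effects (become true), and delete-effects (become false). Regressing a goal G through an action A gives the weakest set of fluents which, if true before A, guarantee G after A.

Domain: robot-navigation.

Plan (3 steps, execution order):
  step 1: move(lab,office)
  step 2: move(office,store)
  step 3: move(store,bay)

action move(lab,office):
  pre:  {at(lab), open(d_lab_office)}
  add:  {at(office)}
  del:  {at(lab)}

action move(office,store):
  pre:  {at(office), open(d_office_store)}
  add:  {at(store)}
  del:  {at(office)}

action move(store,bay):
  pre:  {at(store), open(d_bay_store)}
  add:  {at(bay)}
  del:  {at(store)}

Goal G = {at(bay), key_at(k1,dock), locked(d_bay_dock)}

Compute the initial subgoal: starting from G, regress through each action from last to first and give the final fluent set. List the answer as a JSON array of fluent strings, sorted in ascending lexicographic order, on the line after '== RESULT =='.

Regress step by step:
  through step 3 (move(store,bay)): drop {at(bay)}, keep {key_at(k1,dock), locked(d_bay_dock)}, require {at(store), open(d_bay_store)}
    → {at(store), key_at(k1,dock), locked(d_bay_dock), open(d_bay_store)}
  through step 2 (move(office,store)): drop {at(store)}, keep {key_at(k1,dock), locked(d_bay_dock), open(d_bay_store)}, require {at(office), open(d_office_store)}
    → {at(office), key_at(k1,dock), locked(d_bay_dock), open(d_bay_store), open(d_office_store)}
  through step 1 (move(lab,office)): drop {at(office)}, keep {key_at(k1,dock), locked(d_bay_dock), open(d_bay_store), open(d_office_store)}, require {at(lab), open(d_lab_office)}
    → {at(lab), key_at(k1,dock), locked(d_bay_dock), open(d_bay_store), open(d_lab_office), open(d_office_store)}

== RESULT ==
["at(lab)", "key_at(k1,dock)", "locked(d_bay_dock)", "open(d_bay_store)", "open(d_lab_office)", "open(d_office_store)"]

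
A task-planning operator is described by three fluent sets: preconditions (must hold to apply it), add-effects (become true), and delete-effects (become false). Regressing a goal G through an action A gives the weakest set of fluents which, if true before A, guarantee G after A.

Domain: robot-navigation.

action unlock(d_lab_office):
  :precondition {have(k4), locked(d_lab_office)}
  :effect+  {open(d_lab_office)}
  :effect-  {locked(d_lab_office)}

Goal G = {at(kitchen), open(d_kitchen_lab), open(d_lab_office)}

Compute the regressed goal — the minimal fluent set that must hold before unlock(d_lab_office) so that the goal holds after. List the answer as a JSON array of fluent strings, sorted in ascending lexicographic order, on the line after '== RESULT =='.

Compute (G \ add) ∪ pre:
  G ∩ del = {}  (empty — regression defined)
  G \ add = {at(kitchen), open(d_kitchen_lab), open(d_lab_office)} \ {open(d_lab_office)} = {at(kitchen), open(d_kitchen_lab)}
  ∪ pre   = {at(kitchen), open(d_kitchen_lab)} ∪ {have(k4), locked(d_lab_office)}
          = {at(kitchen), have(k4), locked(d_lab_office), open(d_kitchen_lab)}

== RESULT ==
["at(kitchen)", "have(k4)", "locked(d_lab_office)", "open(d_kitchen_lab)"]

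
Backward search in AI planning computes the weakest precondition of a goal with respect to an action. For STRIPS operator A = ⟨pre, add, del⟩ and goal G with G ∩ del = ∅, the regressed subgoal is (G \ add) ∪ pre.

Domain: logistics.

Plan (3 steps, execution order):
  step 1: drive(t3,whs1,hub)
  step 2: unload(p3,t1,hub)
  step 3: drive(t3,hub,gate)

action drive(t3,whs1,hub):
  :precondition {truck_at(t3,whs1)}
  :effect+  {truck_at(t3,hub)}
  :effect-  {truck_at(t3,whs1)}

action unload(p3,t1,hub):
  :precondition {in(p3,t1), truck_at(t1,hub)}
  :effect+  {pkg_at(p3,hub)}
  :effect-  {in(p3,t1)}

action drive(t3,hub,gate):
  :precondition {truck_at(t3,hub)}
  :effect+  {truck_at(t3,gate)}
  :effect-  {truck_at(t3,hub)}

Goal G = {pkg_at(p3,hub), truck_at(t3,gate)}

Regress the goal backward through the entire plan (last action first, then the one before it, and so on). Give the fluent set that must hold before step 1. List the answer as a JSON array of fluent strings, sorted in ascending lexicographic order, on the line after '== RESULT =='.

Work backward from the goal:
  through step 3 (drive(t3,hub,gate)): drop {truck_at(t3,gate)}, keep {pkg_at(p3,hub)}, require {truck_at(t3,hub)}
    → {pkg_at(p3,hub), truck_at(t3,hub)}
  through step 2 (unload(p3,t1,hub)): drop {pkg_at(p3,hub)}, keep {truck_at(t3,hub)}, require {in(p3,t1), truck_at(t1,hub)}
    → {in(p3,t1), truck_at(t1,hub), truck_at(t3,hub)}
  through step 1 (drive(t3,whs1,hub)): drop {truck_at(t3,hub)}, keep {in(p3,t1), truck_at(t1,hub)}, require {truck_at(t3,whs1)}
    → {in(p3,t1), truck_at(t1,hub), truck_at(t3,whs1)}

== RESULT ==
["in(p3,t1)", "truck_at(t1,hub)", "truck_at(t3,whs1)"]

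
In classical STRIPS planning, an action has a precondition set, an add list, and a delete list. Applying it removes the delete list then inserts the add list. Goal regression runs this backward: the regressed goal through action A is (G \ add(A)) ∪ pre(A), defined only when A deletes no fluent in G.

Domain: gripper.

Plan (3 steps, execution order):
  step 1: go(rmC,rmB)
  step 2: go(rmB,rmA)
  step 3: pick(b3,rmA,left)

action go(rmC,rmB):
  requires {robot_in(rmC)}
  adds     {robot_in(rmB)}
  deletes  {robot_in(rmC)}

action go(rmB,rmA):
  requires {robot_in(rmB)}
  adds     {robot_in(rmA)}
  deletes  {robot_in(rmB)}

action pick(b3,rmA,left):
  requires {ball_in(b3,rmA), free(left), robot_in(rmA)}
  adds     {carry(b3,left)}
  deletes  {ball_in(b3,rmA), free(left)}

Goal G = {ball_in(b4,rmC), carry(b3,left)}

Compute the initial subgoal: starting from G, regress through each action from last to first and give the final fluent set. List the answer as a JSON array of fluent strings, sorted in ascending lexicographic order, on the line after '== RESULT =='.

Regress step by step:
  through step 3 (pick(b3,rmA,left)): drop {carry(b3,left)}, keep {ball_in(b4,rmC)}, require {ball_in(b3,rmA), free(left), robot_in(rmA)}
    → {ball_in(b3,rmA), ball_in(b4,rmC), free(left), robot_in(rmA)}
  through step 2 (go(rmB,rmA)): drop {robot_in(rmA)}, keep {ball_in(b3,rmA), ball_in(b4,rmC), free(left)}, require {robot_in(rmB)}
    → {ball_in(b3,rmA), ball_in(b4,rmC), free(left), robot_in(rmB)}
  through step 1 (go(rmC,rmB)): drop {robot_in(rmB)}, keep {ball_in(b3,rmA), ball_in(b4,rmC), free(left)}, require {robot_in(rmC)}
    → {ball_in(b3,rmA), ball_in(b4,rmC), free(left), robot_in(rmC)}

== RESULT ==
["ball_in(b3,rmA)", "ball_in(b4,rmC)", "free(left)", "robot_in(rmC)"]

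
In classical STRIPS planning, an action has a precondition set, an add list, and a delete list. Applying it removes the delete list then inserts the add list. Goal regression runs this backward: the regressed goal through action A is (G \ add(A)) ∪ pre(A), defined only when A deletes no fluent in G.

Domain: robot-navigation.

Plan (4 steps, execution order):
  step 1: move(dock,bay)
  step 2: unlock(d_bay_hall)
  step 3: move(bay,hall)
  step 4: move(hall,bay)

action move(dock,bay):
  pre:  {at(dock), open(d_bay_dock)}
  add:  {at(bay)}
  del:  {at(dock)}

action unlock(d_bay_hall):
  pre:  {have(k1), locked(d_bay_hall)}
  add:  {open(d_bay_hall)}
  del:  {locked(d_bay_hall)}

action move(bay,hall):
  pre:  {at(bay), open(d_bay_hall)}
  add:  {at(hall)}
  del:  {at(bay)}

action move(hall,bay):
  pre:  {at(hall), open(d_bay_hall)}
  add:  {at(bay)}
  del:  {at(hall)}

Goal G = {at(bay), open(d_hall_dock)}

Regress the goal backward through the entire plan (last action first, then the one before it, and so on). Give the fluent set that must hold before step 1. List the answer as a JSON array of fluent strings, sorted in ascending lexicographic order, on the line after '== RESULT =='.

Work backward from the goal:
  through step 4 (move(hall,bay)): drop {at(bay)}, keep {open(d_hall_dock)}, require {at(hall), open(d_bay_hall)}
    → {at(hall), open(d_bay_hall), open(d_hall_dock)}
  through step 3 (move(bay,hall)): drop {at(hall)}, keep {open(d_bay_hall), open(d_hall_dock)}, require {at(bay), open(d_bay_hall)}
    → {at(bay), open(d_bay_hall), open(d_hall_dock)}
  through step 2 (unlock(d_bay_hall)): drop {open(d_bay_hall)}, keep {at(bay), open(d_hall_dock)}, require {have(k1), locked(d_bay_hall)}
    → {at(bay), have(k1), locked(d_bay_hall), open(d_hall_dock)}
  through step 1 (move(dock,bay)): drop {at(bay)}, keep {have(k1), locked(d_bay_hall), open(d_hall_dock)}, require {at(dock), open(d_bay_dock)}
    → {at(dock), have(k1), locked(d_bay_hall), open(d_bay_dock), open(d_hall_dock)}

== RESULT ==
["at(dock)", "have(k1)", "locked(d_bay_hall)", "open(d_bay_dock)", "open(d_hall_dock)"]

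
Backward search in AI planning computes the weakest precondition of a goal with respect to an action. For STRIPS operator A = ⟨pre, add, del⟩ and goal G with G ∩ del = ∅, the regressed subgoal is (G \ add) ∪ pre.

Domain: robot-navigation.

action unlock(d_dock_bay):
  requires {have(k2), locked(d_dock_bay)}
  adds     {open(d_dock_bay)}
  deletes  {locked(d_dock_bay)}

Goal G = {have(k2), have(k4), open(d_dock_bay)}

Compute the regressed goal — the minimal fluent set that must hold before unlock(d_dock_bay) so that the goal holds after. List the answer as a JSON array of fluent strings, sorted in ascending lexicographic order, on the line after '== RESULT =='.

Compute (G \ add) ∪ pre:
  G ∩ del = {}  (empty — regression defined)
  G \ add = {have(k2), have(k4), open(d_dock_bay)} \ {open(d_dock_bay)} = {have(k2), have(k4)}
  ∪ pre   = {have(k2), have(k4)} ∪ {have(k2), locked(d_dock_bay)}
          = {have(k2), have(k4), locked(d_dock_bay)}

== RESULT ==
["have(k2)", "have(k4)", "locked(d_dock_bay)"]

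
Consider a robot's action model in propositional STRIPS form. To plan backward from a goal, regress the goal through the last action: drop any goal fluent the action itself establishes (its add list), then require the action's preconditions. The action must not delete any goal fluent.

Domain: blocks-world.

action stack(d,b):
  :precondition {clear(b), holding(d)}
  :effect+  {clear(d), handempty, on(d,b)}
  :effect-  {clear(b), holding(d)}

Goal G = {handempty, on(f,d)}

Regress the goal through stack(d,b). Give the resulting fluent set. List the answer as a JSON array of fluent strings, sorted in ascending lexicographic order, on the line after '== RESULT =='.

Compute (G \ add) ∪ pre:
  G ∩ del = {}  (empty — regression defined)
  G \ add = {handempty, on(f,d)} \ {clear(d), handempty, on(d,b)} = {on(f,d)}
  ∪ pre   = {on(f,d)} ∪ {clear(b), holding(d)}
          = {clear(b), holding(d), on(f,d)}

== RESULT ==
["clear(b)", "holding(d)", "on(f,d)"]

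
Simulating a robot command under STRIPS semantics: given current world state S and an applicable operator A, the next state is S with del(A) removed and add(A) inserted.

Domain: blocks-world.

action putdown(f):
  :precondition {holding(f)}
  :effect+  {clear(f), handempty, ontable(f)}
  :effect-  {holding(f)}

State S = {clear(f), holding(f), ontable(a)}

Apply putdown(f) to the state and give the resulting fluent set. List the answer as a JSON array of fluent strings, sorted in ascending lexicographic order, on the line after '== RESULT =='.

Progress:
  pre ⊆ S: {holding(f)} ⊆ S  — applicable
  S \ del = {clear(f), ontable(a)}
  ∪ add   = {clear(f), handempty, ontable(a), ontable(f)}

== RESULT ==
["clear(f)", "handempty", "ontable(a)", "ontable(f)"]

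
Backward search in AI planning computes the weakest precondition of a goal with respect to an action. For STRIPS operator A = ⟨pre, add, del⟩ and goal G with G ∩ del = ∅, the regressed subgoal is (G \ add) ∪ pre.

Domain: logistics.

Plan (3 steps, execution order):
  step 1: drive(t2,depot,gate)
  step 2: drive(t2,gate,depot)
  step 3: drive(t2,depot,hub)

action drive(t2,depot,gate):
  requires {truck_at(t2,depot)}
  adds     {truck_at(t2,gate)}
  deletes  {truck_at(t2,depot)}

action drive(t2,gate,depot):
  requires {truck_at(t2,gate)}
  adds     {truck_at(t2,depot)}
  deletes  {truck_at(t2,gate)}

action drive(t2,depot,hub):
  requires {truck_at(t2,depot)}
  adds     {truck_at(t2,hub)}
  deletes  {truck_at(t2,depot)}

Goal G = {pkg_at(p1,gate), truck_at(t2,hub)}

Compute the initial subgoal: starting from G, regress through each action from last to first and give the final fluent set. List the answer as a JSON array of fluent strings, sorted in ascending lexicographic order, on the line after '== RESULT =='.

Work backward from the goal:
  through step 3 (drive(t2,depot,hub)): drop {truck_at(t2,hub)}, keep {pkg_at(p1,gate)}, require {truck_at(t2,depot)}
    → {pkg_at(p1,gate), truck_at(t2,depot)}
  through step 2 (drive(t2,gate,depot)): drop {truck_at(t2,depot)}, keep {pkg_at(p1,gate)}, require {truck_at(t2,gate)}
    → {pkg_at(p1,gate), truck_at(t2,gate)}
  through step 1 (drive(t2,depot,gate)): drop {truck_at(t2,gate)}, keep {pkg_at(p1,gate)}, require {truck_at(t2,depot)}
    → {pkg_at(p1,gate), truck_at(t2,depot)}

== RESULT ==
["pkg_at(p1,gate)", "truck_at(t2,depot)"]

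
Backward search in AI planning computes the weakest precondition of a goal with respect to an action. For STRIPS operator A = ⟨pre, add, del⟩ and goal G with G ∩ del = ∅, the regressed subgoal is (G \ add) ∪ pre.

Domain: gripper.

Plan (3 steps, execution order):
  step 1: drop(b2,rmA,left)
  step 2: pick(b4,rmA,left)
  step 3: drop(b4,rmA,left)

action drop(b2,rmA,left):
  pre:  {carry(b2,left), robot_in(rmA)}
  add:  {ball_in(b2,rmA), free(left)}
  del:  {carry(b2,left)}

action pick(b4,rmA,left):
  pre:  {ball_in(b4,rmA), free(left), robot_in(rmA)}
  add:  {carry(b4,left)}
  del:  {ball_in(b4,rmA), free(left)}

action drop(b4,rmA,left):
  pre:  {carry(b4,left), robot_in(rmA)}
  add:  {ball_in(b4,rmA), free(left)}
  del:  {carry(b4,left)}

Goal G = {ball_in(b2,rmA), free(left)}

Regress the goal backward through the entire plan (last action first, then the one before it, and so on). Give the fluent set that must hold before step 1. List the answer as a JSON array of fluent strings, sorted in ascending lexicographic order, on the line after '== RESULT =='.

Work backward from the goal:
  through step 3 (drop(b4,rmA,left)): drop {free(left)}, keep {ball_in(b2,rmA)}, require {carry(b4,left), robot_in(rmA)}
    → {ball_in(b2,rmA), carry(b4,left), robot_in(rmA)}
  through step 2 (pick(b4,rmA,left)): drop {carry(b4,left)}, keep {ball_in(b2,rmA), robot_in(rmA)}, require {ball_in(b4,rmA), free(left), robot_in(rmA)}
    → {ball_in(b2,rmA), ball_in(b4,rmA), free(left), robot_in(rmA)}
  through step 1 (drop(b2,rmA,left)): drop {ball_in(b2,rmA), free(left)}, keep {ball_in(b4,rmA), robot_in(rmA)}, require {carry(b2,left), robot_in(rmA)}
    → {ball_in(b4,rmA), carry(b2,left), robot_in(rmA)}

== RESULT ==
["ball_in(b4,rmA)", "carry(b2,left)", "robot_in(rmA)"]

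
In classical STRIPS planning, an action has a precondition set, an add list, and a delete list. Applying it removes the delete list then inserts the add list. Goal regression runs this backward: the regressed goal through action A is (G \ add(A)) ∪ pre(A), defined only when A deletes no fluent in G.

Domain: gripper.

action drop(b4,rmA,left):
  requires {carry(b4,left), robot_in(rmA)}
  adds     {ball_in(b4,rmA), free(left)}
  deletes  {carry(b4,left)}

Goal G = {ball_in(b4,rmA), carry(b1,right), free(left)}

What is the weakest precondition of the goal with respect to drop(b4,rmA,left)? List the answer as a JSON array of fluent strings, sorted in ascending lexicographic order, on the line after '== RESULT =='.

Compute (G \ add) ∪ pre:
  G ∩ del = {}  (empty — regression defined)
  G \ add = {ball_in(b4,rmA), carry(b1,right), free(left)} \ {ball_in(b4,rmA), free(left)} = {carry(b1,right)}
  ∪ pre   = {carry(b1,right)} ∪ {carry(b4,left), robot_in(rmA)}
          = {carry(b1,right), carry(b4,left), robot_in(rmA)}

== RESULT ==
["carry(b1,right)", "carry(b4,left)", "robot_in(rmA)"]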